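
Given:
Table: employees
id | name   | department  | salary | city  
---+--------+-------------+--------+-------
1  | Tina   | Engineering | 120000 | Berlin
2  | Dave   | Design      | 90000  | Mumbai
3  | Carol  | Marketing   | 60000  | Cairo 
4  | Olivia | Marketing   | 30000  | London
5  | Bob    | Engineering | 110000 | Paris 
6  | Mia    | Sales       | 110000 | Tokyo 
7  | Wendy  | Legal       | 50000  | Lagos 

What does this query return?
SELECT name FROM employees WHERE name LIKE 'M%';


LIKE 'M%' matches names starting with 'M'
Matching: 1

1 rows:
Mia


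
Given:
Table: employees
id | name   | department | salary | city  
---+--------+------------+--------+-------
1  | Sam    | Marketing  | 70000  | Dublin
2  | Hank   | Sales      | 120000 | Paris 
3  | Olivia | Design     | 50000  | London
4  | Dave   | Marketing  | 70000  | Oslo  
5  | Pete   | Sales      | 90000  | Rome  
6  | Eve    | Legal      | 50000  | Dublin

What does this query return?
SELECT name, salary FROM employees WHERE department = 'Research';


Filtering: department = 'Research'
Matching rows: 0

Empty result set (0 rows)


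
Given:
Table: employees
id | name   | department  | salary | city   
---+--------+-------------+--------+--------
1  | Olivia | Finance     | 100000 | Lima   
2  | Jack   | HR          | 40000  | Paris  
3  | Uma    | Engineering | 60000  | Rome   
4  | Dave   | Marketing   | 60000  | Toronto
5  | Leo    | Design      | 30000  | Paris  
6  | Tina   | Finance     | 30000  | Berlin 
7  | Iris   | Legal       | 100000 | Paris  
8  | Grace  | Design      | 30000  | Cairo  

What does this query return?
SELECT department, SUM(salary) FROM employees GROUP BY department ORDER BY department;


Summing salary within each department:
  Design: 30000 + 30000 = 60000
  Engineering: 60000 = 60000
  Finance: 100000 + 30000 = 130000
  HR: 40000 = 40000
  Legal: 100000 = 100000
  Marketing: 60000 = 60000


6 groups:
Design, 60000
Engineering, 60000
Finance, 130000
HR, 40000
Legal, 100000
Marketing, 60000


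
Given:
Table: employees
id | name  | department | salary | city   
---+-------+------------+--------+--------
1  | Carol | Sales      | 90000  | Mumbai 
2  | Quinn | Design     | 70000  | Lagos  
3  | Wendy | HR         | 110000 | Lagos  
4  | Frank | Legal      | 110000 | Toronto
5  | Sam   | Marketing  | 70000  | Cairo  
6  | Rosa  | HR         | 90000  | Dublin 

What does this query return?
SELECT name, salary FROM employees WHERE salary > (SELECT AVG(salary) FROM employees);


Subquery: AVG(salary) = 90000.0
Filtering: salary > 90000.0
  Wendy (110000) -> MATCH
  Frank (110000) -> MATCH


2 rows:
Wendy, 110000
Frank, 110000


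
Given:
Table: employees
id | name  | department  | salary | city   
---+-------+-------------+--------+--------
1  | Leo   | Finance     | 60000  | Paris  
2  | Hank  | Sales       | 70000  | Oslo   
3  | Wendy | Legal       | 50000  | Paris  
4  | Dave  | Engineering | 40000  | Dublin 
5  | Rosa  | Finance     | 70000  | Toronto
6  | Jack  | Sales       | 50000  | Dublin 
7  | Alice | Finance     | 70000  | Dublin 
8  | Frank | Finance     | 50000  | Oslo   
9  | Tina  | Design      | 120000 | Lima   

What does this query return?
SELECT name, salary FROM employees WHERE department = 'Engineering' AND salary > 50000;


Filtering: department = 'Engineering' AND salary > 50000
Matching: 0 rows

Empty result set (0 rows)


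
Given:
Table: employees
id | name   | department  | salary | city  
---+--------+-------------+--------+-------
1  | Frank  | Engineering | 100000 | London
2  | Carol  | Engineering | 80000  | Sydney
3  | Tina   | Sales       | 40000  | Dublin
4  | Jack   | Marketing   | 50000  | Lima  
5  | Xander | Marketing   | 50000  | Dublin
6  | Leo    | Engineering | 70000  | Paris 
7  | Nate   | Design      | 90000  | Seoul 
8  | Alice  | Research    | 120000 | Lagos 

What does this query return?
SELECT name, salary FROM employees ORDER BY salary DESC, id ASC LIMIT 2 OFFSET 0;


Sort by salary DESC (id ASC tiebreak), then skip 0 and take 2
Rows 1 through 2

2 rows:
Alice, 120000
Frank, 100000


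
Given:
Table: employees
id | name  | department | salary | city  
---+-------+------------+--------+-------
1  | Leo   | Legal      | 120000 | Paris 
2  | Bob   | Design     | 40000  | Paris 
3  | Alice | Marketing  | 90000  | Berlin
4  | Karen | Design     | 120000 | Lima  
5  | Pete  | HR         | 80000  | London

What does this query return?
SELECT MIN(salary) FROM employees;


Salaries: 120000, 40000, 90000, 120000, 80000
MIN = 40000

40000


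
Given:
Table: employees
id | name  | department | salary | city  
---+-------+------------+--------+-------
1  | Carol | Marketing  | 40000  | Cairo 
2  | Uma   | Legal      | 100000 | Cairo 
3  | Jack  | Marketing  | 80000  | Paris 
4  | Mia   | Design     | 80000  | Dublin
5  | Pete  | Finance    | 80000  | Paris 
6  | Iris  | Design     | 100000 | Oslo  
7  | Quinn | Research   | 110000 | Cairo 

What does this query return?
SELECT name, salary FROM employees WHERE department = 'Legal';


Filtering: department = 'Legal'
Matching rows: 1

1 rows:
Uma, 100000


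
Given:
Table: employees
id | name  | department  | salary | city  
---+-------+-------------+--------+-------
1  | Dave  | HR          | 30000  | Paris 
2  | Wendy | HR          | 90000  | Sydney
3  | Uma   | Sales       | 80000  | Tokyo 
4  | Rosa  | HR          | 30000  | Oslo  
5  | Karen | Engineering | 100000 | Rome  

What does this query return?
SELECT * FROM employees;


SELECT * returns all 5 rows with all columns

5 rows:
1, Dave, HR, 30000, Paris
2, Wendy, HR, 90000, Sydney
3, Uma, Sales, 80000, Tokyo
4, Rosa, HR, 30000, Oslo
5, Karen, Engineering, 100000, Rome


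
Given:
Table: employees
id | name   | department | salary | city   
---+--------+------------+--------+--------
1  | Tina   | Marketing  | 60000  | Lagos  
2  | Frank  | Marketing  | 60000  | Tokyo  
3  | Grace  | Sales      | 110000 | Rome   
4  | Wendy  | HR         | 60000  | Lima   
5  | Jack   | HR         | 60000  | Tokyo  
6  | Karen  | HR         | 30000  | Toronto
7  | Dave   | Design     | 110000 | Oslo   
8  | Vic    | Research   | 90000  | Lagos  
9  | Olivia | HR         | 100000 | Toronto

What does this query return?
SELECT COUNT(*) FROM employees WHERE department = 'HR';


Counting rows where department = 'HR'
  Wendy -> MATCH
  Jack -> MATCH
  Karen -> MATCH
  Olivia -> MATCH


4


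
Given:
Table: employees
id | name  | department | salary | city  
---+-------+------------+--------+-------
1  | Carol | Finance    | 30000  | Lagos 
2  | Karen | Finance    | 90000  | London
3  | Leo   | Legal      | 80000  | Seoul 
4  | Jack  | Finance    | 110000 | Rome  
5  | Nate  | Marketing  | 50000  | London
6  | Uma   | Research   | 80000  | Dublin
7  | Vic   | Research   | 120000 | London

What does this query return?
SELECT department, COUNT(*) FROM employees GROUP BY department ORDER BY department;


Assigning each row to its department group:
  Carol -> Finance
  Karen -> Finance
  Leo -> Legal
  Jack -> Finance
  Nate -> Marketing
  Uma -> Research
  Vic -> Research


4 groups:
Finance, 3
Legal, 1
Marketing, 1
Research, 2


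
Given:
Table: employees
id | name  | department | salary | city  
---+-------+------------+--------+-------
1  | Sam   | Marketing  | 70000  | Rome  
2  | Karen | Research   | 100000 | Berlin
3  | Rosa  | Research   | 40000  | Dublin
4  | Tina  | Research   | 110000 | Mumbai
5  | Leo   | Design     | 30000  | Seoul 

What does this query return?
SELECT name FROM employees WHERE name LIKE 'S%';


LIKE 'S%' matches names starting with 'S'
Matching: 1

1 rows:
Sam


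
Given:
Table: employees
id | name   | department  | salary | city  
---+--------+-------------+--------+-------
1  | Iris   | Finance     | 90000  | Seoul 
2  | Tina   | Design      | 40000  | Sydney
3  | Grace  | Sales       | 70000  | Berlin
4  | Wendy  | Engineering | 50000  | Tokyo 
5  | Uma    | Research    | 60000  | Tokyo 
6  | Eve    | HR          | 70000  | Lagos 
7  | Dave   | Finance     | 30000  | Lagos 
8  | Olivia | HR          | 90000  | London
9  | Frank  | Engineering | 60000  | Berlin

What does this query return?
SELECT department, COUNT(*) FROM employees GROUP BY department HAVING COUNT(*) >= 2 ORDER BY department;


Groups with count >= 2:
  Engineering: 2 -> PASS
  Finance: 2 -> PASS
  HR: 2 -> PASS
  Design: 1 -> filtered out
  Research: 1 -> filtered out
  Sales: 1 -> filtered out


3 groups:
Engineering, 2
Finance, 2
HR, 2


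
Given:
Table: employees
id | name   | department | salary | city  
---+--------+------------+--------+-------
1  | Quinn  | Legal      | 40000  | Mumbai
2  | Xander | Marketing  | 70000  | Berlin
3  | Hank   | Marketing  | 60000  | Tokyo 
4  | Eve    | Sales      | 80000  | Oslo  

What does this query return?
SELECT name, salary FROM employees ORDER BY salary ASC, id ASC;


Sorting by salary ASC, then id ASC for ties

4 rows:
Quinn, 40000
Hank, 60000
Xander, 70000
Eve, 80000


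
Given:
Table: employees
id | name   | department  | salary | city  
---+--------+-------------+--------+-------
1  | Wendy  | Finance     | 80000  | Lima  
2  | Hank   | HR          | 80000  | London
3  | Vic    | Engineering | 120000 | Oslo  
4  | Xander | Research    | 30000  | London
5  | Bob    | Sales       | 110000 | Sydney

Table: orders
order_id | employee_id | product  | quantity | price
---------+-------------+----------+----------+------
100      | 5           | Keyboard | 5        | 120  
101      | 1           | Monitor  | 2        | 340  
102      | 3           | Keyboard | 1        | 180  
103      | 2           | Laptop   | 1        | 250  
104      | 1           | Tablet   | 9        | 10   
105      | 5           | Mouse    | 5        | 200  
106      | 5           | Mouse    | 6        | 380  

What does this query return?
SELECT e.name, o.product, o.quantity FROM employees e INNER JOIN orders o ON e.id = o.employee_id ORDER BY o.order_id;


Joining employees.id = orders.employee_id:
  employee Bob (id=5) -> order Keyboard
  employee Wendy (id=1) -> order Monitor
  employee Vic (id=3) -> order Keyboard
  employee Hank (id=2) -> order Laptop
  employee Wendy (id=1) -> order Tablet
  employee Bob (id=5) -> order Mouse
  employee Bob (id=5) -> order Mouse


7 rows:
Bob, Keyboard, 5
Wendy, Monitor, 2
Vic, Keyboard, 1
Hank, Laptop, 1
Wendy, Tablet, 9
Bob, Mouse, 5
Bob, Mouse, 6


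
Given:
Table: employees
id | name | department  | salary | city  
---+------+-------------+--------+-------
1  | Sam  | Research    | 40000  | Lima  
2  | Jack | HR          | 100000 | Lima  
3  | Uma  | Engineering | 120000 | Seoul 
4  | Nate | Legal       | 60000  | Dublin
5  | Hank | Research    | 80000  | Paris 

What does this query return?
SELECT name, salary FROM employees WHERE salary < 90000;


Filtering: salary < 90000
Matching: 3 rows

3 rows:
Sam, 40000
Nate, 60000
Hank, 80000


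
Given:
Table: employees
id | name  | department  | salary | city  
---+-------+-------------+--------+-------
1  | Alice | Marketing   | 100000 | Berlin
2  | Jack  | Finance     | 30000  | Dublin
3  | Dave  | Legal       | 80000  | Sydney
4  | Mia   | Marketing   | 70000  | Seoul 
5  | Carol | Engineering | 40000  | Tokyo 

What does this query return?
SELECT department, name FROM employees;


Projecting columns: department, name

5 rows:
Marketing, Alice
Finance, Jack
Legal, Dave
Marketing, Mia
Engineering, Carol


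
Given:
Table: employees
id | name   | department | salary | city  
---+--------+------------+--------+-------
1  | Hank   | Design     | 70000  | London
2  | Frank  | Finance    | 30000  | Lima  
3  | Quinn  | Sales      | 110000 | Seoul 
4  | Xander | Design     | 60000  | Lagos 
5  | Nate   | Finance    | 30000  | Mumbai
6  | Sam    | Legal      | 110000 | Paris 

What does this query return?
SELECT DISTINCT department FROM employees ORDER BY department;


All 'department' values (row order): Design, Finance, Sales, Design, Finance, Legal
Removing duplicates leaves 4 unique value(s).

4 values:
Design
Finance
Legal
Sales


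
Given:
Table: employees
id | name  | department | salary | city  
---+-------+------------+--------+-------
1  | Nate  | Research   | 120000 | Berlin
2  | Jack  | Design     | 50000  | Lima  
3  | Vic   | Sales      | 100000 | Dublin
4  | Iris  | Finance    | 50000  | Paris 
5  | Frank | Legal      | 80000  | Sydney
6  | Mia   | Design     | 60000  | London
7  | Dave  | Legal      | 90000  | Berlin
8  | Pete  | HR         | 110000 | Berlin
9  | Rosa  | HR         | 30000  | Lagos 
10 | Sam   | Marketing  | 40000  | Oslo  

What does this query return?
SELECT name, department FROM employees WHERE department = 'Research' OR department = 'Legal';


Filtering: department = 'Research' OR 'Legal'
Matching: 3 rows

3 rows:
Nate, Research
Frank, Legal
Dave, Legal


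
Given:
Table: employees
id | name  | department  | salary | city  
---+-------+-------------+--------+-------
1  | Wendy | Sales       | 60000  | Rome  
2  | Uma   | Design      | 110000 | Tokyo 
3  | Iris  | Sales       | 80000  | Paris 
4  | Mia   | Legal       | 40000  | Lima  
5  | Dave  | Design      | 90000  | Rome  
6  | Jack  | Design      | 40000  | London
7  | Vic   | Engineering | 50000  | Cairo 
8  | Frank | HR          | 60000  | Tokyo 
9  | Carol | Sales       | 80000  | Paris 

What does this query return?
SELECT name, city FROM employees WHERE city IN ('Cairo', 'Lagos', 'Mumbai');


Filtering: city IN ('Cairo', 'Lagos', 'Mumbai')
Matching: 1 rows

1 rows:
Vic, Cairo


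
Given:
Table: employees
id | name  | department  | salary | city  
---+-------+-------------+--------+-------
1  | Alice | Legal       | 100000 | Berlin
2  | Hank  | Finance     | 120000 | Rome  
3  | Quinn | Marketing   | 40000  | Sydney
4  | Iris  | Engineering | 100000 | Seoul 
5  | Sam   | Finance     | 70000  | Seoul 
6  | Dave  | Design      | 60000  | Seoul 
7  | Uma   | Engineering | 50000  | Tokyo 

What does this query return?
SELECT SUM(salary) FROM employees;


SUM(salary) = 100000 + 120000 + 40000 + 100000 + 70000 + 60000 + 50000 = 540000

540000


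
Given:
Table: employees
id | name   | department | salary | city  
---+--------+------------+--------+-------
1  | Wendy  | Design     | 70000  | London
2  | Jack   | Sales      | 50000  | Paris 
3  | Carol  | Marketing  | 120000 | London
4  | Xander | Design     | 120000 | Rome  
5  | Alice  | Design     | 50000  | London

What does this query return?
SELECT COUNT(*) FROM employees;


COUNT(*) counts all rows

5


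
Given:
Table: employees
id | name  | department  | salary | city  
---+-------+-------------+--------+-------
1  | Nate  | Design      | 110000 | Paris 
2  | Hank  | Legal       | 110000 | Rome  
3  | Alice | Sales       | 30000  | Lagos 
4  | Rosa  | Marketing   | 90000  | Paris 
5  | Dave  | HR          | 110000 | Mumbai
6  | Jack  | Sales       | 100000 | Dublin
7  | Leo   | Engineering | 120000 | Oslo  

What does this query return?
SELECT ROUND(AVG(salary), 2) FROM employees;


SUM(salary) = 670000
COUNT = 7
ROUND(AVG, 2) = ROUND(670000 / 7, 2) = 95714.29

95714.29


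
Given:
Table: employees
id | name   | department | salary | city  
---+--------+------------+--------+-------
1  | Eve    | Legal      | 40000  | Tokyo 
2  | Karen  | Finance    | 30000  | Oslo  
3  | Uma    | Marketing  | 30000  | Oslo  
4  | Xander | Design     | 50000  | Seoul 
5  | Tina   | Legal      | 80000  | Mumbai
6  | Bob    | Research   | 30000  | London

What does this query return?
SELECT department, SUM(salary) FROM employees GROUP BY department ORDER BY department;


Summing salary within each department:
  Design: 50000 = 50000
  Finance: 30000 = 30000
  Legal: 40000 + 80000 = 120000
  Marketing: 30000 = 30000
  Research: 30000 = 30000


5 groups:
Design, 50000
Finance, 30000
Legal, 120000
Marketing, 30000
Research, 30000


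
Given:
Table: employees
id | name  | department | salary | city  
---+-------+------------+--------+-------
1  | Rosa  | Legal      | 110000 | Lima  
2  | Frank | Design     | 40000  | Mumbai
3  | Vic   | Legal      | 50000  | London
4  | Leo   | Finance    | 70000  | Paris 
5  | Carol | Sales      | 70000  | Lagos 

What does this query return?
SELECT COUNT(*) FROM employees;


COUNT(*) counts all rows

5


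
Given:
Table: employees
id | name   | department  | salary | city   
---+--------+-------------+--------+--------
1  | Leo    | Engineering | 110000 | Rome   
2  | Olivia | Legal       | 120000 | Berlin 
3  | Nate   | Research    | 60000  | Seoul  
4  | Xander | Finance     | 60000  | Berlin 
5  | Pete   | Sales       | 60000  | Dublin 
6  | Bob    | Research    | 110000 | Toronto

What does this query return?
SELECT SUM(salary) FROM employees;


SUM(salary) = 110000 + 120000 + 60000 + 60000 + 60000 + 110000 = 520000

520000


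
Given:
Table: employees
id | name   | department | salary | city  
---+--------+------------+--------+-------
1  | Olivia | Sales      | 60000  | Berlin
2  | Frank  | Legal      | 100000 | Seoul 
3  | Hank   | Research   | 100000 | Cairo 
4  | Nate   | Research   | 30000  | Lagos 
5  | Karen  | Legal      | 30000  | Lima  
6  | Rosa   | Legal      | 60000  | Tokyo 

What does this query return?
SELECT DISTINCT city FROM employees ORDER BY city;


All 'city' values (row order): Berlin, Seoul, Cairo, Lagos, Lima, Tokyo
Removing duplicates leaves 6 unique value(s).

6 values:
Berlin
Cairo
Lagos
Lima
Seoul
Tokyo


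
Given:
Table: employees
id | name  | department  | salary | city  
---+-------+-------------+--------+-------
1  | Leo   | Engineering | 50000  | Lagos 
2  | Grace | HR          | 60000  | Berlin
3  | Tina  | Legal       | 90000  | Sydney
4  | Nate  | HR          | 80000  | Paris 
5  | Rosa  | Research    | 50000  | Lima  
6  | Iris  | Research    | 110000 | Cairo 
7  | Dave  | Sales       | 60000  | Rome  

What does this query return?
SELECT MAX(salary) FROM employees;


Salaries: 50000, 60000, 90000, 80000, 50000, 110000, 60000
MAX = 110000

110000


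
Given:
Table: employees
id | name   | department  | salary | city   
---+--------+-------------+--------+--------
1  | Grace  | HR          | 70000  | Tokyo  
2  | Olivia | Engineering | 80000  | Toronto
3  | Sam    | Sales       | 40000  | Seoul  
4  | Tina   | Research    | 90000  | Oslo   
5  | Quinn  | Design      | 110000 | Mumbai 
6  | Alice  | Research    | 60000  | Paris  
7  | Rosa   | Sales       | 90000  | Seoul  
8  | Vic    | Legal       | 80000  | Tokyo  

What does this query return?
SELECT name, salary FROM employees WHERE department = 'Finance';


Filtering: department = 'Finance'
Matching rows: 0

Empty result set (0 rows)


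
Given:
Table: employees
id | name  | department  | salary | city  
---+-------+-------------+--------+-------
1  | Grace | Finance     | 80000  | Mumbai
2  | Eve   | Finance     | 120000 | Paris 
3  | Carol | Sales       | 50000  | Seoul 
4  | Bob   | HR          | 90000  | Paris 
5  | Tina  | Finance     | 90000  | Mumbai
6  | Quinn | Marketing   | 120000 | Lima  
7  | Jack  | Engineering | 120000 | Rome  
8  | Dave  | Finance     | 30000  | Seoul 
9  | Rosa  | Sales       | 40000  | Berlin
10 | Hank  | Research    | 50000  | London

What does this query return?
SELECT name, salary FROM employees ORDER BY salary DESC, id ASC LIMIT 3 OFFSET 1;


Sort by salary DESC (id ASC tiebreak), then skip 1 and take 3
Rows 2 through 4

3 rows:
Quinn, 120000
Jack, 120000
Bob, 90000


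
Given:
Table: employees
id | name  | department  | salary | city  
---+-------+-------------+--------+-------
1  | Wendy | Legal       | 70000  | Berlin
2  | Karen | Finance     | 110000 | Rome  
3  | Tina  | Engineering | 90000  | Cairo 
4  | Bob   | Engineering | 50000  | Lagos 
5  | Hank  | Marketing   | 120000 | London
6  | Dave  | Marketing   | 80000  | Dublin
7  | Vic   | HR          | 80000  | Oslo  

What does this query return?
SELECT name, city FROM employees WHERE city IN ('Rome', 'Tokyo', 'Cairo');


Filtering: city IN ('Rome', 'Tokyo', 'Cairo')
Matching: 2 rows

2 rows:
Karen, Rome
Tina, Cairo


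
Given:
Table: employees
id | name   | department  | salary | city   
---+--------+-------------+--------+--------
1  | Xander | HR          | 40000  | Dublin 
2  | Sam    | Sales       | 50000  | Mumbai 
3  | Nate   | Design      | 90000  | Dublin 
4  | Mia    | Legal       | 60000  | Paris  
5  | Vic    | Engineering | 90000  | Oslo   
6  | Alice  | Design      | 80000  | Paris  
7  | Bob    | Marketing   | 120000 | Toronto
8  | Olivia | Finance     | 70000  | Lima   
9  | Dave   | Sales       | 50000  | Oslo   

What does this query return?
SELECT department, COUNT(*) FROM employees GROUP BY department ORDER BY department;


Assigning each row to its department group:
  Xander -> HR
  Sam -> Sales
  Nate -> Design
  Mia -> Legal
  Vic -> Engineering
  Alice -> Design
  Bob -> Marketing
  Olivia -> Finance
  Dave -> Sales


7 groups:
Design, 2
Engineering, 1
Finance, 1
HR, 1
Legal, 1
Marketing, 1
Sales, 2


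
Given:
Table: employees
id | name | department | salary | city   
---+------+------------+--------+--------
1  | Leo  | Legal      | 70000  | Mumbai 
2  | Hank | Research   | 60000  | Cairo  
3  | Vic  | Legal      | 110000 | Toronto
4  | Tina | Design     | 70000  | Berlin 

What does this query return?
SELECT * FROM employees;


SELECT * returns all 4 rows with all columns

4 rows:
1, Leo, Legal, 70000, Mumbai
2, Hank, Research, 60000, Cairo
3, Vic, Legal, 110000, Toronto
4, Tina, Design, 70000, Berlin


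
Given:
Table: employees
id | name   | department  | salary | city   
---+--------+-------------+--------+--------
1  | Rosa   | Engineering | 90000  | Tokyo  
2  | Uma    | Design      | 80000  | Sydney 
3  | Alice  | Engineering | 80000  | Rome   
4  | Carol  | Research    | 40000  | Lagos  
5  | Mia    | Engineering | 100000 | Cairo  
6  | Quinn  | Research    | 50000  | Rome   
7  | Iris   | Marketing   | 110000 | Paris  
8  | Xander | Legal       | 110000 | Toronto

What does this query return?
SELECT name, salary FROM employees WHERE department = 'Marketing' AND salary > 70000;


Filtering: department = 'Marketing' AND salary > 70000
Matching: 1 rows

1 rows:
Iris, 110000


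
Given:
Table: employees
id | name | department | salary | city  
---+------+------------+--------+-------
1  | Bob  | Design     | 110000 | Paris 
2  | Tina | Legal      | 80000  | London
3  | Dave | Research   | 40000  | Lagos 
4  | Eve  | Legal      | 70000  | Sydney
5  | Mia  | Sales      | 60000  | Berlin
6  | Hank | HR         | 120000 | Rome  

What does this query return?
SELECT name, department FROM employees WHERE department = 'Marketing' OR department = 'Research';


Filtering: department = 'Marketing' OR 'Research'
Matching: 1 rows

1 rows:
Dave, Research


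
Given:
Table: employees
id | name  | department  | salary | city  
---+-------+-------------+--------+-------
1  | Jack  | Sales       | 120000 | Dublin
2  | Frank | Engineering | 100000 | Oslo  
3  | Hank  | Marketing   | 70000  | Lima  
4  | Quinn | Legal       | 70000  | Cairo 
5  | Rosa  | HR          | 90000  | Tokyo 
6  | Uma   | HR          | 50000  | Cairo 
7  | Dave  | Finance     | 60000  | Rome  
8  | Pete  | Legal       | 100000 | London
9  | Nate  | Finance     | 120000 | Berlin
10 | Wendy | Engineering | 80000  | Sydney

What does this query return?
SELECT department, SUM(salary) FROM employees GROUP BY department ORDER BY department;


Summing salary within each department:
  Engineering: 100000 + 80000 = 180000
  Finance: 60000 + 120000 = 180000
  HR: 90000 + 50000 = 140000
  Legal: 70000 + 100000 = 170000
  Marketing: 70000 = 70000
  Sales: 120000 = 120000


6 groups:
Engineering, 180000
Finance, 180000
HR, 140000
Legal, 170000
Marketing, 70000
Sales, 120000


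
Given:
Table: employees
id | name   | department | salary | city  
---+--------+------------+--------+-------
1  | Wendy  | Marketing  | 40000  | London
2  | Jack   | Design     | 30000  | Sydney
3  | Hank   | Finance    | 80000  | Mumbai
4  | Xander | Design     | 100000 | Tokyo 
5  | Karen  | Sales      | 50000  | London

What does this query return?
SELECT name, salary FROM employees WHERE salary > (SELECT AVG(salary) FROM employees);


Subquery: AVG(salary) = 60000.0
Filtering: salary > 60000.0
  Hank (80000) -> MATCH
  Xander (100000) -> MATCH


2 rows:
Hank, 80000
Xander, 100000


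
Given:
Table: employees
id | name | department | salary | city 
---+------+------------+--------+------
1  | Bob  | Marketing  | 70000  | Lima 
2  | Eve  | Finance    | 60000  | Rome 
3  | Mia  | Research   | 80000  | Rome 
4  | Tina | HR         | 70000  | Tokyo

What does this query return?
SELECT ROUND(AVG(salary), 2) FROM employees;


SUM(salary) = 280000
COUNT = 4
ROUND(AVG, 2) = ROUND(280000 / 4, 2) = 70000.0

70000.0


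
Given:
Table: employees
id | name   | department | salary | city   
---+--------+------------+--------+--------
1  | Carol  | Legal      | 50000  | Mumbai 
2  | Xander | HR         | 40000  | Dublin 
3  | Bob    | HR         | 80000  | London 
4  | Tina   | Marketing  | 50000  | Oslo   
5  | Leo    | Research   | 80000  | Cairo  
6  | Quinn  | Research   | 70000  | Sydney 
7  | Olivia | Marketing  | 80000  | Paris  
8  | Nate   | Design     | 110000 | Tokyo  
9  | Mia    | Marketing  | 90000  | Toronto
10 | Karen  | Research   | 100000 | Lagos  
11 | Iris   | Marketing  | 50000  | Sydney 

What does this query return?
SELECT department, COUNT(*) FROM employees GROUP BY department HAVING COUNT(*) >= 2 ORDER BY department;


Groups with count >= 2:
  HR: 2 -> PASS
  Marketing: 4 -> PASS
  Research: 3 -> PASS
  Design: 1 -> filtered out
  Legal: 1 -> filtered out


3 groups:
HR, 2
Marketing, 4
Research, 3


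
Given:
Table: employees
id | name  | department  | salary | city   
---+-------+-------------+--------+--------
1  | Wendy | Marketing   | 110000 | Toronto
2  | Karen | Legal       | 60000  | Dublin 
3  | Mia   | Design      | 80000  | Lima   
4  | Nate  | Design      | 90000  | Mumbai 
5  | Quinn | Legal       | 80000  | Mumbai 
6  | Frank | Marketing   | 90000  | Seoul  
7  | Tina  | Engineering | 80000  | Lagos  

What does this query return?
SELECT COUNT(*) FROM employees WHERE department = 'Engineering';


Counting rows where department = 'Engineering'
  Tina -> MATCH


1


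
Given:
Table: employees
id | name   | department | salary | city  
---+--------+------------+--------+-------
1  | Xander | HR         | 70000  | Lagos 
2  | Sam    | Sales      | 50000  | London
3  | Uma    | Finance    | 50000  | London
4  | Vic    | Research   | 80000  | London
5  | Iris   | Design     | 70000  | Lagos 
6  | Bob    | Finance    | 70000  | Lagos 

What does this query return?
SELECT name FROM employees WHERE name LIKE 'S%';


LIKE 'S%' matches names starting with 'S'
Matching: 1

1 rows:
Sam


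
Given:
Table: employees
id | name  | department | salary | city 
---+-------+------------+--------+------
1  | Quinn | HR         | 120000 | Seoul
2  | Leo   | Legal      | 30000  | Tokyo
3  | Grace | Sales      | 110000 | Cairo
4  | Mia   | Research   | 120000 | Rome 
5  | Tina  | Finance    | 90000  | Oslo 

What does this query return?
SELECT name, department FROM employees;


Projecting columns: name, department

5 rows:
Quinn, HR
Leo, Legal
Grace, Sales
Mia, Research
Tina, Finance


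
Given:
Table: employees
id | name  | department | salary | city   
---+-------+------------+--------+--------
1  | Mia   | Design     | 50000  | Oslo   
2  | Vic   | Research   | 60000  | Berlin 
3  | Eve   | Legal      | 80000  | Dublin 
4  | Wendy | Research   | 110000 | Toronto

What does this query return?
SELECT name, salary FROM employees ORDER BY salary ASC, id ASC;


Sorting by salary ASC, then id ASC for ties

4 rows:
Mia, 50000
Vic, 60000
Eve, 80000
Wendy, 110000


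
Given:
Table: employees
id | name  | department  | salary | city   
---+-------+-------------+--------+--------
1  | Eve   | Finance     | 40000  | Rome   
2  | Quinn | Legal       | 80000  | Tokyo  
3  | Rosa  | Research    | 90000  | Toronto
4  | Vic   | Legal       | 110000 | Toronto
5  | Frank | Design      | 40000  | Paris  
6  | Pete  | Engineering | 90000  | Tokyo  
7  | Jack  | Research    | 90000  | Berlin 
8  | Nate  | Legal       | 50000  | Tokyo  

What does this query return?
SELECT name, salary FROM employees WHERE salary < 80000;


Filtering: salary < 80000
Matching: 3 rows

3 rows:
Eve, 40000
Frank, 40000
Nate, 50000


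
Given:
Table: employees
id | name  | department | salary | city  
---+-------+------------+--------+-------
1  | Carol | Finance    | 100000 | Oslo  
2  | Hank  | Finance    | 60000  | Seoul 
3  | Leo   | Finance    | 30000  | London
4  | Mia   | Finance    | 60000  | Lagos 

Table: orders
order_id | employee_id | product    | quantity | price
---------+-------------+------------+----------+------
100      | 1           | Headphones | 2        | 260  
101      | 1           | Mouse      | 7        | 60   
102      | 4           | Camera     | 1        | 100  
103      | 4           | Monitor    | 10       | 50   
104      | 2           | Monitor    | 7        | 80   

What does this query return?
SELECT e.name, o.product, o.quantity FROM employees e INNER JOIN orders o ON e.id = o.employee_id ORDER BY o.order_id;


Joining employees.id = orders.employee_id:
  employee Carol (id=1) -> order Headphones
  employee Carol (id=1) -> order Mouse
  employee Mia (id=4) -> order Camera
  employee Mia (id=4) -> order Monitor
  employee Hank (id=2) -> order Monitor


5 rows:
Carol, Headphones, 2
Carol, Mouse, 7
Mia, Camera, 1
Mia, Monitor, 10
Hank, Monitor, 7


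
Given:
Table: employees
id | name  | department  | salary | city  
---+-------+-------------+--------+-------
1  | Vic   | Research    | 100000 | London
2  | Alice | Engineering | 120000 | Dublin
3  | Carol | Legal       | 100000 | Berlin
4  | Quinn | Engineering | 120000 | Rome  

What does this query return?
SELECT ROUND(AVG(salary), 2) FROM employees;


SUM(salary) = 440000
COUNT = 4
ROUND(AVG, 2) = ROUND(440000 / 4, 2) = 110000.0

110000.0


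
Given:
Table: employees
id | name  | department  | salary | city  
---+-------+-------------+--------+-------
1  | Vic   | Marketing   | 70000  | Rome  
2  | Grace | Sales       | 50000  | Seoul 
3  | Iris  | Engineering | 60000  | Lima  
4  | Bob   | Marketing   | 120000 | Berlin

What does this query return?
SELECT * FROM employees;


SELECT * returns all 4 rows with all columns

4 rows:
1, Vic, Marketing, 70000, Rome
2, Grace, Sales, 50000, Seoul
3, Iris, Engineering, 60000, Lima
4, Bob, Marketing, 120000, Berlin


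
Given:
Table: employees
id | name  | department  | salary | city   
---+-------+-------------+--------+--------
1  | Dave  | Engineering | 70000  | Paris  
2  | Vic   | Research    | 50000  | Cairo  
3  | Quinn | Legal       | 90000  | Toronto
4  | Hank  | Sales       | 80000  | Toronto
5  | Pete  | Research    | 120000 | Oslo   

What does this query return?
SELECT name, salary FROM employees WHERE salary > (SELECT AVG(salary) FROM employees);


Subquery: AVG(salary) = 82000.0
Filtering: salary > 82000.0
  Quinn (90000) -> MATCH
  Pete (120000) -> MATCH


2 rows:
Quinn, 90000
Pete, 120000


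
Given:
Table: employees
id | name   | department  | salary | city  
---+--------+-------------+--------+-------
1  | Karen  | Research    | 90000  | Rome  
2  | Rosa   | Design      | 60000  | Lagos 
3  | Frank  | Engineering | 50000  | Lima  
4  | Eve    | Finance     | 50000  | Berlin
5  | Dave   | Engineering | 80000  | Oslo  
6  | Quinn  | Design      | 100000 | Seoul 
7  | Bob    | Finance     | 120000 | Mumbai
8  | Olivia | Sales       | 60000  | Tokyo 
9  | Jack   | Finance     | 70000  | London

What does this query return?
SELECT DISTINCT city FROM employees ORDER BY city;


All 'city' values (row order): Rome, Lagos, Lima, Berlin, Oslo, Seoul, Mumbai, Tokyo, London
Removing duplicates leaves 9 unique value(s).

9 values:
Berlin
Lagos
Lima
London
Mumbai
Oslo
Rome
Seoul
Tokyo


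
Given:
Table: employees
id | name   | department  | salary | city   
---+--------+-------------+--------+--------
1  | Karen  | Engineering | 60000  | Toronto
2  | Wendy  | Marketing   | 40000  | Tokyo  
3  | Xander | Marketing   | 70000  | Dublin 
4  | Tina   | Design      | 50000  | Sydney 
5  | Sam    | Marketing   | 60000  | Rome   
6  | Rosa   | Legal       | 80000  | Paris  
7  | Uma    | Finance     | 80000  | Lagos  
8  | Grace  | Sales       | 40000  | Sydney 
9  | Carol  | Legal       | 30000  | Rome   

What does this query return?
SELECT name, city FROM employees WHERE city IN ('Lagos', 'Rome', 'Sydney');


Filtering: city IN ('Lagos', 'Rome', 'Sydney')
Matching: 5 rows

5 rows:
Tina, Sydney
Sam, Rome
Uma, Lagos
Grace, Sydney
Carol, Rome


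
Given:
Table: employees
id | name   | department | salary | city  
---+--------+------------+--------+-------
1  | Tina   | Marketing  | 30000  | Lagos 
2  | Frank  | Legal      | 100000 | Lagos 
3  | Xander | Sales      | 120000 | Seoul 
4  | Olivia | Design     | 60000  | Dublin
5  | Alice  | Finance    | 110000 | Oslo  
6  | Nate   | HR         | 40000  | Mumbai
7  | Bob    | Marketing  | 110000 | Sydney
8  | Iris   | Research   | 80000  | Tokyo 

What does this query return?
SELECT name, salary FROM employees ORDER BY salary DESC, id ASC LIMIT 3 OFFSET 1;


Sort by salary DESC (id ASC tiebreak), then skip 1 and take 3
Rows 2 through 4

3 rows:
Alice, 110000
Bob, 110000
Frank, 100000


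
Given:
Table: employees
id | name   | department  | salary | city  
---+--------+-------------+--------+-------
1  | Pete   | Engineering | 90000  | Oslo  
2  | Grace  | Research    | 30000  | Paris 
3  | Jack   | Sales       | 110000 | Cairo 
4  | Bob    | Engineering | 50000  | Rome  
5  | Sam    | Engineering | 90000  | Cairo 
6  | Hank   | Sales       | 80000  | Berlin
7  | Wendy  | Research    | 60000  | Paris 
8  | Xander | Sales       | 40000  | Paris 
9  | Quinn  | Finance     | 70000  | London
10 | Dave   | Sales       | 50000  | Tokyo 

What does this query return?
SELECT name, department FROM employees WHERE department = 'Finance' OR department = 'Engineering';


Filtering: department = 'Finance' OR 'Engineering'
Matching: 4 rows

4 rows:
Pete, Engineering
Bob, Engineering
Sam, Engineering
Quinn, Finance


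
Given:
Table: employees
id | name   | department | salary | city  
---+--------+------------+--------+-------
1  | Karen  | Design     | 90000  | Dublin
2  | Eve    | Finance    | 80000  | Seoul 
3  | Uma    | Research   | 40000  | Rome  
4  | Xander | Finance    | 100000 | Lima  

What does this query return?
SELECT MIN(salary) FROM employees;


Salaries: 90000, 80000, 40000, 100000
MIN = 40000

40000


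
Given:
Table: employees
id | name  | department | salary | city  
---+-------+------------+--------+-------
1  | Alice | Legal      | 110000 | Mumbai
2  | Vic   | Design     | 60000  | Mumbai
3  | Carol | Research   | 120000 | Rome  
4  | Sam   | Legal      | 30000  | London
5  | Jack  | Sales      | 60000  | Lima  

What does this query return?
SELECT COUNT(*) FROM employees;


COUNT(*) counts all rows

5


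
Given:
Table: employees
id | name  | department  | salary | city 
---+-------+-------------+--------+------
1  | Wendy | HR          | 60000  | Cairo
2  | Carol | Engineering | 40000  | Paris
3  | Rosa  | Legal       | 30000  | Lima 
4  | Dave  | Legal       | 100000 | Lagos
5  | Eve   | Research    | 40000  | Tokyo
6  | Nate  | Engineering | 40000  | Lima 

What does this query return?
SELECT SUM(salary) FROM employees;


SUM(salary) = 60000 + 40000 + 30000 + 100000 + 40000 + 40000 = 310000

310000


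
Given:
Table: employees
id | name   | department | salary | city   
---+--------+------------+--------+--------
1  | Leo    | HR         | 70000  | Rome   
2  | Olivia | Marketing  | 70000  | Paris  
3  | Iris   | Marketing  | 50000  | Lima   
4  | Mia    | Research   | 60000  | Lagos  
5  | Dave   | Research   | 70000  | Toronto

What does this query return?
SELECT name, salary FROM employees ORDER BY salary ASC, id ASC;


Sorting by salary ASC, then id ASC for ties

5 rows:
Iris, 50000
Mia, 60000
Leo, 70000
Olivia, 70000
Dave, 70000


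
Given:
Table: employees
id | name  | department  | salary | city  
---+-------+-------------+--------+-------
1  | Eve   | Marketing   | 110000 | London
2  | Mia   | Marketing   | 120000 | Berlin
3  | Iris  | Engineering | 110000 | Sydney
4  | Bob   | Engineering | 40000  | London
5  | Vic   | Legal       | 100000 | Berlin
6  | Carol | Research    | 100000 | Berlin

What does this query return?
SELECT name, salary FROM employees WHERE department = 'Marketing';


Filtering: department = 'Marketing'
Matching rows: 2

2 rows:
Eve, 110000
Mia, 120000


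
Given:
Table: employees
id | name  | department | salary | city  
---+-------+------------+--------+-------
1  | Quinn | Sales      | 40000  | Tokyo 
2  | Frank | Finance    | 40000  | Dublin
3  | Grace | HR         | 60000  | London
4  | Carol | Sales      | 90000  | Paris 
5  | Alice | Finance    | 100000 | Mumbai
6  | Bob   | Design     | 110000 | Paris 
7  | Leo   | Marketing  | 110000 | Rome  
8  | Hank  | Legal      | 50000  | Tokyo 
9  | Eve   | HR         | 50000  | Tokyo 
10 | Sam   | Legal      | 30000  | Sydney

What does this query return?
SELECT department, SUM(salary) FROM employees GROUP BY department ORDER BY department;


Summing salary within each department:
  Design: 110000 = 110000
  Finance: 40000 + 100000 = 140000
  HR: 60000 + 50000 = 110000
  Legal: 50000 + 30000 = 80000
  Marketing: 110000 = 110000
  Sales: 40000 + 90000 = 130000


6 groups:
Design, 110000
Finance, 140000
HR, 110000
Legal, 80000
Marketing, 110000
Sales, 130000


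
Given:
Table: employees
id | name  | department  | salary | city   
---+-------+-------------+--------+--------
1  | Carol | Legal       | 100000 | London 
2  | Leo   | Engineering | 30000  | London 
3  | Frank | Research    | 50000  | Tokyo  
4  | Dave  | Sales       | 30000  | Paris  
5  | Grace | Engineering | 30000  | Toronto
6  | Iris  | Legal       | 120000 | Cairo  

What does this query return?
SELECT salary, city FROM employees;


Projecting columns: salary, city

6 rows:
100000, London
30000, London
50000, Tokyo
30000, Paris
30000, Toronto
120000, Cairo


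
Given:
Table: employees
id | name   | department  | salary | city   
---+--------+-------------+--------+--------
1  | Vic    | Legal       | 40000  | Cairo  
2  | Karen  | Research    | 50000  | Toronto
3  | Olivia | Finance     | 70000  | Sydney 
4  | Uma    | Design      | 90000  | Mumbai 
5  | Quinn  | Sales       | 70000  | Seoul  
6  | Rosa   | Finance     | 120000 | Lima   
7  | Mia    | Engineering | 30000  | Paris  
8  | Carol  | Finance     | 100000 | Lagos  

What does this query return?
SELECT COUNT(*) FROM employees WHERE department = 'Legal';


Counting rows where department = 'Legal'
  Vic -> MATCH


1


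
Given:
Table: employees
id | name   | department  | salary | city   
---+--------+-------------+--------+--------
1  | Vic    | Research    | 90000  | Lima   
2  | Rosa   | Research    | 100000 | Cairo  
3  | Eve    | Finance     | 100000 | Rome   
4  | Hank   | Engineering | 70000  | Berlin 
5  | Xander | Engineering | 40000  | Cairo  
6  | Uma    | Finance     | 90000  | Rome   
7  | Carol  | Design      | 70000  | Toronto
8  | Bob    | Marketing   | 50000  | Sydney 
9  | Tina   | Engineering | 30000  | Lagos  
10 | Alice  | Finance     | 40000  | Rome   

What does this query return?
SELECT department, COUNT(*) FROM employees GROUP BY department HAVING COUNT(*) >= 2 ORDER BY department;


Groups with count >= 2:
  Engineering: 3 -> PASS
  Finance: 3 -> PASS
  Research: 2 -> PASS
  Design: 1 -> filtered out
  Marketing: 1 -> filtered out


3 groups:
Engineering, 3
Finance, 3
Research, 2


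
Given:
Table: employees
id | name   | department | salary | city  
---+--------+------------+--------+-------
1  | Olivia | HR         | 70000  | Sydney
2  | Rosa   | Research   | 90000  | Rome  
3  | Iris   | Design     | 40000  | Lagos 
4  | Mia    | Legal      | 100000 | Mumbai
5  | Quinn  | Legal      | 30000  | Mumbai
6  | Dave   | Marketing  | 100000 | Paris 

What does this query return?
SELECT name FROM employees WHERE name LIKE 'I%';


LIKE 'I%' matches names starting with 'I'
Matching: 1

1 rows:
Iris
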